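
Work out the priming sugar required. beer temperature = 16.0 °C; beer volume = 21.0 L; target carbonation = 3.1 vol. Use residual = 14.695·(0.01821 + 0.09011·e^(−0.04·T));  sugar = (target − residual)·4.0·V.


residual = 14.695·(0.01821 + 0.09011·e^(−0.04·16.0)) = 0.9658
sugar = (3.1 − 0.9658)·4.0·21.0

179.2712 g


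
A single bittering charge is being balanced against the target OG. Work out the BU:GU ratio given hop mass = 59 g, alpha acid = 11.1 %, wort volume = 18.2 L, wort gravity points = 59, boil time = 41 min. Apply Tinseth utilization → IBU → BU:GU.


U = 1.65·0.000125^(GP/1000)·(1−e^(−0.04t))/4.15;  IBU = (α/100)·m·U·1000/V;  BU:GU = IBU/GP
U = 1.65·0.000125^(59/1000)·(1−e^(−0.04·41))/4.15 = 0.1886
IBU = (11.1/100)·59·0.1886·1000/18.2 = 67.8583
BU:GU = 67.8583/59

1.1501


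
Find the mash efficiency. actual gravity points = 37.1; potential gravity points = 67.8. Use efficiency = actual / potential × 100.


efficiency = 37.1 / 67.8 × 100

54.7198 %


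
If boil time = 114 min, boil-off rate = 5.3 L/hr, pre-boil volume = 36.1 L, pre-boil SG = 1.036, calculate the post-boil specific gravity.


V_post = V_pre − rate·(t/60);  SG_post = 1 + (SG_pre−1)·V_pre/V_post
V_post = 36.1 − 5.3·(114/60) = 26.0300
SG_post = 1 + (1.036 − 1)·36.1/26.0300

1.0499


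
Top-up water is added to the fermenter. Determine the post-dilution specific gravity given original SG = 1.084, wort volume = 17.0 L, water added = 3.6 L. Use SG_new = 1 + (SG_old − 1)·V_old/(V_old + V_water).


pts = (1.084 − 1)·1000·17.0/(17.0 + 3.6) = 69.3204
SG_new = 1 + 69.3204/1000

1.0693


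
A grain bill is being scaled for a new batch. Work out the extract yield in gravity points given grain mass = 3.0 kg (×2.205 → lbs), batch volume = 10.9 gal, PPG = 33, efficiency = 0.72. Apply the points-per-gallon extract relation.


points = lbs × PPG × eff / vol
lbs = 3.0 × 2.205 = 6.6150
points = 6.6150 × 33 × 0.72 / 10.9

14.4195 points


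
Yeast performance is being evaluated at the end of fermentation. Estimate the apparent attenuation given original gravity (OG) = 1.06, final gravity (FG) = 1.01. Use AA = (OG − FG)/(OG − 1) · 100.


AA = (1.06 − 1.01)/(1.06 − 1) · 100

83.3333 %


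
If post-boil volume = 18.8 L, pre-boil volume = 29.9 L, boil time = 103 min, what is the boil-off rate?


rate = (V_pre − V_post) / (t_min/60)
rate = (29.9 − 18.8) / (103/60)

6.4660 L/hr


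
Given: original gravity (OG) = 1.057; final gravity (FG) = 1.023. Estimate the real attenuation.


AA = (OG−FG)/(OG−1)·100;  RA = AA·0.8192
AA = (1.057 − 1.023)/(1.057 − 1)·100 = 59.6491
RA = 59.6491·0.8192

48.8646 %


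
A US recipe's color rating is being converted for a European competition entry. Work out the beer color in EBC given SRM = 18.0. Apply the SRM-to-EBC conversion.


EBC = SRM · 1.97
EBC = 18.0 · 1.97

35.4600 EBC


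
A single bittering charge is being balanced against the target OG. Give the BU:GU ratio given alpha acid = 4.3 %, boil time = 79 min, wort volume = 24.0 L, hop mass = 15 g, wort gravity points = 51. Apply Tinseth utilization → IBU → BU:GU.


U = 1.65·0.000125^(GP/1000)·(1−e^(−0.04t))/4.15;  IBU = (α/100)·m·U·1000/V;  BU:GU = IBU/GP
U = 1.65·0.000125^(51/1000)·(1−e^(−0.04·79))/4.15 = 0.2407
IBU = (4.3/100)·15·0.2407·1000/24.0 = 6.4699
BU:GU = 6.4699/51

0.1269


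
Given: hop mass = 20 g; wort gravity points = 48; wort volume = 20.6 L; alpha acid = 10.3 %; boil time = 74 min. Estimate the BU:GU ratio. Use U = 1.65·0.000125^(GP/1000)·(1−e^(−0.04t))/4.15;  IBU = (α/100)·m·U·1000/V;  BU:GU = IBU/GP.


U = 1.65·0.000125^(48/1000)·(1−e^(−0.04·74))/4.15 = 0.2449
IBU = (10.3/100)·20·0.2449·1000/20.6 = 24.4894
BU:GU = 24.4894/48

0.5102


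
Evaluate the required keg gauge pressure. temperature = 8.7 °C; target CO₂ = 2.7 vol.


psi = vols/(0.01821 + 0.09011·e^(−0.04·T)) − 14.695
psi = 2.7/(0.01821 + 0.09011·e^(−0.04·8.7)) − 14.695

18.2976 psi


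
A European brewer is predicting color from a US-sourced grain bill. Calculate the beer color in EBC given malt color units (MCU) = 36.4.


SRM = 1.4922·MCU^0.6859;  EBC = SRM·1.97
SRM = 1.4922·36.4^0.6859 = 17.5625
EBC = 17.5625·1.97

34.5981 EBC


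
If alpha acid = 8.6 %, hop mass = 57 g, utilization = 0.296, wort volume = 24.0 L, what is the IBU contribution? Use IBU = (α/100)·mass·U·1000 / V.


IBU = (8.6/100)·57·0.296·1000 / 24.0

60.4580 IBU


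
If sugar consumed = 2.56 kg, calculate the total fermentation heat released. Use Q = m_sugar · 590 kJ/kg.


Q = 2.56 · 590

1510.4000 kJ


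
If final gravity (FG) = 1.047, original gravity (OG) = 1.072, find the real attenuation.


AA = (OG−FG)/(OG−1)·100;  RA = AA·0.8192
AA = (1.072 − 1.047)/(1.072 − 1)·100 = 34.7222
RA = 34.7222·0.8192

28.4444 %


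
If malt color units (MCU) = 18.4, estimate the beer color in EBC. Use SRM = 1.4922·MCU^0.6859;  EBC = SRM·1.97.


SRM = 1.4922·18.4^0.6859 = 10.9993
EBC = 10.9993·1.97

21.6686 EBC


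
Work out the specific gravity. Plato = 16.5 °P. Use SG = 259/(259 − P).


SG = 259/(259 − 16.5)

1.0680


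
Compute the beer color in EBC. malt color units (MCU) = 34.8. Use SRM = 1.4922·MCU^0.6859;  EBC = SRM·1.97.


SRM = 1.4922·34.8^0.6859 = 17.0293
EBC = 17.0293·1.97

33.5477 EBC


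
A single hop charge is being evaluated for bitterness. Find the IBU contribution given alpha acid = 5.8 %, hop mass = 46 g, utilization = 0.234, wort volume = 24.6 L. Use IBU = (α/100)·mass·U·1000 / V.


IBU = (5.8/100)·46·0.234·1000 / 24.6

25.3785 IBU


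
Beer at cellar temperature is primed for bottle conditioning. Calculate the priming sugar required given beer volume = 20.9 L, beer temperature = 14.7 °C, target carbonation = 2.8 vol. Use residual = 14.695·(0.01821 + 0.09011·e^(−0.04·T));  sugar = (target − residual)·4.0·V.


residual = 14.695·(0.01821 + 0.09011·e^(−0.04·14.7)) = 1.0031
sugar = (2.8 − 1.0031)·4.0·20.9

150.2219 g


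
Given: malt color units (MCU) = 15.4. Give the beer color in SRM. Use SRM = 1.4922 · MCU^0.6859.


SRM = 1.4922 · 15.4^0.6859

9.7353 SRM


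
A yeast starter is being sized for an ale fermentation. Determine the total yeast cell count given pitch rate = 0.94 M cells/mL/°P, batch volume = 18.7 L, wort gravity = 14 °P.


cells (billions) = rate · V_L · °P
cells = 0.94 · 18.7 · 14

246.0920 billion cells


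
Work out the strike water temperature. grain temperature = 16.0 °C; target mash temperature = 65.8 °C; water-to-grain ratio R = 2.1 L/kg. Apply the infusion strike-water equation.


T_strike = (0.41/R)·(T_mash − T_grain) + T_mash
T_strike = (0.41/2.1)·(65.8 − 16.0) + 65.8

75.5229 °C


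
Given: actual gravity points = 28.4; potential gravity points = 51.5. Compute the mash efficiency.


efficiency = actual / potential × 100
efficiency = 28.4 / 51.5 × 100

55.1456 %


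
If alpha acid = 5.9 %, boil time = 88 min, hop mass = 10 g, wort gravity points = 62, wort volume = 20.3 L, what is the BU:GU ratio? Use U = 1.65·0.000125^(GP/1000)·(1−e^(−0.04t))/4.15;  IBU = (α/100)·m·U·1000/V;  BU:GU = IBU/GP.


U = 1.65·0.000125^(62/1000)·(1−e^(−0.04·88))/4.15 = 0.2210
IBU = (5.9/100)·10·0.2210·1000/20.3 = 6.4232
BU:GU = 6.4232/62

0.1036


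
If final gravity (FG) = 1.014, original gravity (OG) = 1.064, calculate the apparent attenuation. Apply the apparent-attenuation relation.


AA = (OG − FG)/(OG − 1) · 100
AA = (1.064 − 1.014)/(1.064 − 1) · 100

78.1250 %


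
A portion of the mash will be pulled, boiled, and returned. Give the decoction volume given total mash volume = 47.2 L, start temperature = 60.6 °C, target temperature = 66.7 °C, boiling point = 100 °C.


V_dec = V_total·(T_target − T_start)/(T_boil − T_start)
V_dec = 47.2·(66.7 − 60.6)/(100 − 60.6)

7.3076 L


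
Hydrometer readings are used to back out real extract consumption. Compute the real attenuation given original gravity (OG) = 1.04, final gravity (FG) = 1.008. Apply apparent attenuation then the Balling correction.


AA = (OG−FG)/(OG−1)·100;  RA = AA·0.8192
AA = (1.04 − 1.008)/(1.04 − 1)·100 = 80.0000
RA = 80.0000·0.8192

65.5360 %


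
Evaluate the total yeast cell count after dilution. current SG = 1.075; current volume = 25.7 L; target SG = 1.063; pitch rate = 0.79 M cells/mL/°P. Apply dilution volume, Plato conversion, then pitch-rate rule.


V_w = V·((SG_c−1)/(SG_t−1)−1);  °P = 259 − 259/SG_t;  cells = rate·(V+V_w)·°P
V_w = 25.7·((1.075−1)/(1.063−1)−1) = 4.8952
V_final = 25.7 + 4.8952 = 30.5952
°P = 259 − 259/1.063 = 15.3500
cells = 0.79·30.5952·15.3500

371.0120 billion cells


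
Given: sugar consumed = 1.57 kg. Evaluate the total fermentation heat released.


Q = m_sugar · 590 kJ/kg
Q = 1.57 · 590

926.3000 kJ


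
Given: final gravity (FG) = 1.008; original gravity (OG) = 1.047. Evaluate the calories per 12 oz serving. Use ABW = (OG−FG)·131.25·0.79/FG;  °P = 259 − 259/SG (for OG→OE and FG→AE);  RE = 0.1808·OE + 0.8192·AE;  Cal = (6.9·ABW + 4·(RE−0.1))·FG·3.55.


ABW = (1.047 − 1.008)·131.25·0.79/1.008 = 4.0117
OE = 259 − 259/1.047 = 11.6266 °P
AE = 259 − 259/1.008 = 2.0556 °P
RE = 0.1808·11.6266 + 0.8192·2.0556 = 3.7860 °P
Cal = (6.9·4.0117 + 4·(3.7860−0.1))·1.008·3.55

151.8130 kcal


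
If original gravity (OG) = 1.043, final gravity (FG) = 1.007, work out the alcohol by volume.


ABV = (OG − FG) · 131.25
ABV = (1.043 − 1.007) · 131.25

4.7250 % ABV


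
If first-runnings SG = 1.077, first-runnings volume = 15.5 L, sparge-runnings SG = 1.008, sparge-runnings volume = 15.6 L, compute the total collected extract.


total = Σ (SG_i − 1)·1000·V_i
first = (1.077 − 1)·1000·15.5 = 1193.5000
sparge = (1.008 − 1)·1000·15.6 = 124.8000
total = 1193.5000 + 124.8000

1318.3000 gravity·L


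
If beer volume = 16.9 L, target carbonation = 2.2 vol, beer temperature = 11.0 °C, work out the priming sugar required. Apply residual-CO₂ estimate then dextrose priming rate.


residual = 14.695·(0.01821 + 0.09011·e^(−0.04·T));  sugar = (target − residual)·4.0·V
residual = 14.695·(0.01821 + 0.09011·e^(−0.04·11.0)) = 1.1204
sugar = (2.2 − 1.1204)·4.0·16.9

72.9805 g


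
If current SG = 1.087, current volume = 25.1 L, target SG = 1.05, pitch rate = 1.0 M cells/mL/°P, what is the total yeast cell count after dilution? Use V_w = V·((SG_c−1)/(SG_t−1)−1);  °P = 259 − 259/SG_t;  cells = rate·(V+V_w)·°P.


V_w = 25.1·((1.087−1)/(1.05−1)−1) = 18.5740
V_final = 25.1 + 18.5740 = 43.6740
°P = 259 − 259/1.05 = 12.3333
cells = 1.0·43.6740·12.3333

538.6460 billion cells


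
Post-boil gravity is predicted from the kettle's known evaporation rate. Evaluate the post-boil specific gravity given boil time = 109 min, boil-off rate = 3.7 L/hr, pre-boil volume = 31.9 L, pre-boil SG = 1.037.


V_post = V_pre − rate·(t/60);  SG_post = 1 + (SG_pre−1)·V_pre/V_post
V_post = 31.9 − 3.7·(109/60) = 25.1783
SG_post = 1 + (1.037 − 1)·31.9/25.1783

1.0469


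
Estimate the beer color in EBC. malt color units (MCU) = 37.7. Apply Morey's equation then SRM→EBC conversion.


SRM = 1.4922·MCU^0.6859;  EBC = SRM·1.97
SRM = 1.4922·37.7^0.6859 = 17.9903
EBC = 17.9903·1.97

35.4410 EBC


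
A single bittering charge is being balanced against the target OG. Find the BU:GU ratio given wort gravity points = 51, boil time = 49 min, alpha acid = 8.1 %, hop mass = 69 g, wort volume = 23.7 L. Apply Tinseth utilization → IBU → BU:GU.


U = 1.65·0.000125^(GP/1000)·(1−e^(−0.04t))/4.15;  IBU = (α/100)·m·U·1000/V;  BU:GU = IBU/GP
U = 1.65·0.000125^(51/1000)·(1−e^(−0.04·49))/4.15 = 0.2160
IBU = (8.1/100)·69·0.2160·1000/23.7 = 50.9365
BU:GU = 50.9365/51

0.9988


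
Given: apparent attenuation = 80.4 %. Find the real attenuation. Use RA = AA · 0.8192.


RA = 80.4 · 0.8192

65.8637 %


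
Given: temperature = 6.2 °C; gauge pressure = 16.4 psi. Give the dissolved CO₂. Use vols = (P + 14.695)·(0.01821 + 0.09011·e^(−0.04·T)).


vols = (16.4 + 14.695)·(0.01821 + 0.09011·e^(−0.04·6.2))

2.7528 volumes


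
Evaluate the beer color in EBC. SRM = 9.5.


EBC = SRM · 1.97
EBC = 9.5 · 1.97

18.7150 EBC


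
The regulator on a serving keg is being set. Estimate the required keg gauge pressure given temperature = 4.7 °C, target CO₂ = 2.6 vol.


psi = vols/(0.01821 + 0.09011·e^(−0.04·T)) − 14.695
psi = 2.6/(0.01821 + 0.09011·e^(−0.04·4.7)) − 14.695

13.2992 psi


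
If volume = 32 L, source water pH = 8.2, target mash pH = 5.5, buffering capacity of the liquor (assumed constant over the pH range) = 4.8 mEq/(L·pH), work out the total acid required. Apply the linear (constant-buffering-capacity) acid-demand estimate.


acid = buffering capacity · (pH_source − pH_target) · V
acid = 4.8 · (8.2 − 5.5) · 32

414.7200 mEq


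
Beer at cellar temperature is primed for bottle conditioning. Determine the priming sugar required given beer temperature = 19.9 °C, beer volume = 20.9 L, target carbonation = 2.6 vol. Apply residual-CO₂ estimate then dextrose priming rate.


residual = 14.695·(0.01821 + 0.09011·e^(−0.04·T));  sugar = (target − residual)·4.0·V
residual = 14.695·(0.01821 + 0.09011·e^(−0.04·19.9)) = 0.8650
sugar = (2.6 − 0.8650)·4.0·20.9

145.0488 g


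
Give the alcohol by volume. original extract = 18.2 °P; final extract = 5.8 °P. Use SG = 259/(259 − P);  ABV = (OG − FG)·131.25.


OG = 259/(259 − 18.2) = 1.0756
FG = 259/(259 − 5.8) = 1.0229
ABV = (1.0756 − 1.0229)·131.25

6.9135 % ABV


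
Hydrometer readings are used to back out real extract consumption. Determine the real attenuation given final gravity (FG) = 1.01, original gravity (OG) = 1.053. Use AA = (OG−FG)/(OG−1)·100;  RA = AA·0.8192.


AA = (1.053 − 1.01)/(1.053 − 1)·100 = 81.1321
RA = 81.1321·0.8192

66.4634 %


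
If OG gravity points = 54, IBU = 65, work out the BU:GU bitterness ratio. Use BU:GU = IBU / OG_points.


BU:GU = 65 / 54

1.2037


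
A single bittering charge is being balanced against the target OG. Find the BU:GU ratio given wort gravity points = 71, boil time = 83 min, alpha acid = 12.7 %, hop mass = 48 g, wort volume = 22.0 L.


U = 1.65·0.000125^(GP/1000)·(1−e^(−0.04t))/4.15;  IBU = (α/100)·m·U·1000/V;  BU:GU = IBU/GP
U = 1.65·0.000125^(71/1000)·(1−e^(−0.04·83))/4.15 = 0.2025
IBU = (12.7/100)·48·0.2025·1000/22.0 = 56.0979
BU:GU = 56.0979/71

0.7901


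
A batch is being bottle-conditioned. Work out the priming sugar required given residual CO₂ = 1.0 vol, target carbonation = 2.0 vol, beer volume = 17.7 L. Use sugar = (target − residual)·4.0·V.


sugar = (2.0 − 1.0)·4.0·17.7

70.8000 g


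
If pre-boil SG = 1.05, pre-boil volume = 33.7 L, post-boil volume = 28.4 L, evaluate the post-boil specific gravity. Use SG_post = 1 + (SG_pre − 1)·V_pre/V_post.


pts_pre = (1.05 − 1)·1000 = 50.0000
pts_post = 50.0000·33.7/28.4 = 59.3310
SG_post = 1 + 59.3310/1000

1.0593


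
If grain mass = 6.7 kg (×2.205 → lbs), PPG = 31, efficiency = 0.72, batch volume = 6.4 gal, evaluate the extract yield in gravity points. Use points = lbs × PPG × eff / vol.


lbs = 6.7 × 2.205 = 14.7735
points = 14.7735 × 31 × 0.72 / 6.4

51.5226 points


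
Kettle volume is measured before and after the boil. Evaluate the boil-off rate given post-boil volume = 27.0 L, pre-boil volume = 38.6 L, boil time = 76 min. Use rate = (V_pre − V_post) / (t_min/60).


rate = (38.6 − 27.0) / (76/60)

9.1579 L/hr


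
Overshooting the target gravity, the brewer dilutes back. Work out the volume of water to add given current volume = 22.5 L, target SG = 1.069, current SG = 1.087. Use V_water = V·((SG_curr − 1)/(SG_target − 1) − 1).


V_water = 22.5·((1.087 − 1)/(1.069 − 1) − 1)

5.8696 L


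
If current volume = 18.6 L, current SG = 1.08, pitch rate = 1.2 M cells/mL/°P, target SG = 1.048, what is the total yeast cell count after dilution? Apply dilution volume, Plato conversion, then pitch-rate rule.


V_w = V·((SG_c−1)/(SG_t−1)−1);  °P = 259 − 259/SG_t;  cells = rate·(V+V_w)·°P
V_w = 18.6·((1.08−1)/(1.048−1)−1) = 12.4000
V_final = 18.6 + 12.4000 = 31.0000
°P = 259 − 259/1.048 = 11.8626
cells = 1.2·31.0000·11.8626

441.2885 billion cells


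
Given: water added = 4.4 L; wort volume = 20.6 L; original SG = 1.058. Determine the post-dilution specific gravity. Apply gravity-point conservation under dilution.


SG_new = 1 + (SG_old − 1)·V_old/(V_old + V_water)
pts = (1.058 − 1)·1000·20.6/(20.6 + 4.4) = 47.7920
SG_new = 1 + 47.7920/1000

1.0478


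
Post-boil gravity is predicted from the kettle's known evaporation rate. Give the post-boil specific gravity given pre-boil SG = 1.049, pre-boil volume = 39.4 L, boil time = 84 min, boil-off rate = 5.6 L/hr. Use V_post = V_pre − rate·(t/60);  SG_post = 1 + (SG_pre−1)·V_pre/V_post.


V_post = 39.4 − 5.6·(84/60) = 31.5600
SG_post = 1 + (1.049 − 1)·39.4/31.5600

1.0612


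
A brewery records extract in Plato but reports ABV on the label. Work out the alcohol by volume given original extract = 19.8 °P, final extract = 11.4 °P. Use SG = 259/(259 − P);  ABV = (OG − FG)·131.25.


OG = 259/(259 − 19.8) = 1.0828
FG = 259/(259 − 11.4) = 1.0460
ABV = (1.0828 − 1.0460)·131.25

4.8213 % ABV


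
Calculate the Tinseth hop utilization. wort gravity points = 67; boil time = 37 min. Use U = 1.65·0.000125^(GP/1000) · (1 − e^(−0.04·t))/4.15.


bigness = 1.65·0.000125^(67/1000) = 0.9036
boil_factor = (1 − e^(−0.04·37))/4.15 = 0.1861
U = 0.9036 · 0.1861

0.1682


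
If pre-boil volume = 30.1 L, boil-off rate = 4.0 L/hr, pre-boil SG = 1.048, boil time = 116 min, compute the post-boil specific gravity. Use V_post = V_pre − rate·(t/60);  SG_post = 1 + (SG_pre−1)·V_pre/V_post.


V_post = 30.1 − 4.0·(116/60) = 22.3667
SG_post = 1 + (1.048 − 1)·30.1/22.3667

1.0646


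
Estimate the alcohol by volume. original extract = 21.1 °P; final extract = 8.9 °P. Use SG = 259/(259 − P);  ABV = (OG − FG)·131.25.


OG = 259/(259 − 21.1) = 1.0887
FG = 259/(259 − 8.9) = 1.0356
ABV = (1.0887 − 1.0356)·131.25

6.9703 % ABV


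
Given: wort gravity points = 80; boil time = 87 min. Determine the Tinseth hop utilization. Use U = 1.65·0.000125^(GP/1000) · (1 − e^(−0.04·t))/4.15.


bigness = 1.65·0.000125^(80/1000) = 0.8040
boil_factor = (1 − e^(−0.04·87))/4.15 = 0.2335
U = 0.8040 · 0.2335

0.1878


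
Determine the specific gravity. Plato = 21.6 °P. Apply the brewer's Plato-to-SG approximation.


SG = 259/(259 − P)
SG = 259/(259 − 21.6)

1.0910


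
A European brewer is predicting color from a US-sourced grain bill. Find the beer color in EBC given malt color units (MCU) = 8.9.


SRM = 1.4922·MCU^0.6859;  EBC = SRM·1.97
SRM = 1.4922·8.9^0.6859 = 6.6836
EBC = 6.6836·1.97

13.1668 EBC


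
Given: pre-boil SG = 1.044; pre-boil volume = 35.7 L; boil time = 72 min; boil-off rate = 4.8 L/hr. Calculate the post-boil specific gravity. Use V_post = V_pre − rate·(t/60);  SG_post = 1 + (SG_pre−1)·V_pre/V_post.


V_post = 35.7 − 4.8·(72/60) = 29.9400
SG_post = 1 + (1.044 − 1)·35.7/29.9400

1.0525


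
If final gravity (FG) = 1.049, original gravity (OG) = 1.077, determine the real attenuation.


AA = (OG−FG)/(OG−1)·100;  RA = AA·0.8192
AA = (1.077 − 1.049)/(1.077 − 1)·100 = 36.3636
RA = 36.3636·0.8192

29.7891 %


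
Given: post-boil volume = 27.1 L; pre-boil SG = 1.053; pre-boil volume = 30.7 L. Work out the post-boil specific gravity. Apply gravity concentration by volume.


SG_post = 1 + (SG_pre − 1)·V_pre/V_post
pts_pre = (1.053 − 1)·1000 = 53.0000
pts_post = 53.0000·30.7/27.1 = 60.0406
SG_post = 1 + 60.0406/1000

1.0600


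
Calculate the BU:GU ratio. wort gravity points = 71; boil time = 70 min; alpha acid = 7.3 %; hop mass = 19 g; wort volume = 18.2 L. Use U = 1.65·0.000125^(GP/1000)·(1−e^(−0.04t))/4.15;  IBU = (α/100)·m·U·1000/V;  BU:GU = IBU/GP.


U = 1.65·0.000125^(71/1000)·(1−e^(−0.04·70))/4.15 = 0.1973
IBU = (7.3/100)·19·0.1973·1000/18.2 = 15.0340
BU:GU = 15.0340/71

0.2117


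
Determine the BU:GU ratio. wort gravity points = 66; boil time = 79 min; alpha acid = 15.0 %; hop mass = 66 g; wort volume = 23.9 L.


U = 1.65·0.000125^(GP/1000)·(1−e^(−0.04t))/4.15;  IBU = (α/100)·m·U·1000/V;  BU:GU = IBU/GP
U = 1.65·0.000125^(66/1000)·(1−e^(−0.04·79))/4.15 = 0.2104
IBU = (15.0/100)·66·0.2104·1000/23.9 = 87.1448
BU:GU = 87.1448/66

1.3204


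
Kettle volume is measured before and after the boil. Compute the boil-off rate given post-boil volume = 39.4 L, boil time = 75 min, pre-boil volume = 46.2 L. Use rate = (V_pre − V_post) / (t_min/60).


rate = (46.2 − 39.4) / (75/60)

5.4400 L/hr


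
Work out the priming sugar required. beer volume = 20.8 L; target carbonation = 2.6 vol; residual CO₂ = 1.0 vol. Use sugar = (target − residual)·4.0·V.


sugar = (2.6 − 1.0)·4.0·20.8

133.1200 g


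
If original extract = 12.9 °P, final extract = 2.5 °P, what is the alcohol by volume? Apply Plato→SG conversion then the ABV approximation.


SG = 259/(259 − P);  ABV = (OG − FG)·131.25
OG = 259/(259 − 12.9) = 1.0524
FG = 259/(259 − 2.5) = 1.0097
ABV = (1.0524 − 1.0097)·131.25

5.6006 % ABV


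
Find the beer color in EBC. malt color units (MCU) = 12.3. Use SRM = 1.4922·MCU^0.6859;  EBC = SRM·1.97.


SRM = 1.4922·12.3^0.6859 = 8.3444
EBC = 8.3444·1.97

16.4384 EBC


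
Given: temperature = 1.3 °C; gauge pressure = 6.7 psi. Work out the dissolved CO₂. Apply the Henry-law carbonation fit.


vols = (P + 14.695)·(0.01821 + 0.09011·e^(−0.04·T))
vols = (6.7 + 14.695)·(0.01821 + 0.09011·e^(−0.04·1.3))

2.2198 volumes


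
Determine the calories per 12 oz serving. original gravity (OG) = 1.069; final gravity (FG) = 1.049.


ABW = (OG−FG)·131.25·0.79/FG;  °P = 259 − 259/SG (for OG→OE and FG→AE);  RE = 0.1808·OE + 0.8192·AE;  Cal = (6.9·ABW + 4·(RE−0.1))·FG·3.55
ABW = (1.069 − 1.049)·131.25·0.79/1.049 = 1.9769
OE = 259 − 259/1.069 = 16.7175 °P
AE = 259 − 259/1.049 = 12.0982 °P
RE = 0.1808·16.7175 + 0.8192·12.0982 = 12.9334 °P
Cal = (6.9·1.9769 + 4·(12.9334−0.1))·1.049·3.55

241.9597 kcal


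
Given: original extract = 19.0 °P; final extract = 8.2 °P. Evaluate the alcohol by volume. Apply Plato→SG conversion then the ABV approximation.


SG = 259/(259 − P);  ABV = (OG − FG)·131.25
OG = 259/(259 − 19.0) = 1.0792
FG = 259/(259 − 8.2) = 1.0327
ABV = (1.0792 − 1.0327)·131.25

6.0994 % ABV


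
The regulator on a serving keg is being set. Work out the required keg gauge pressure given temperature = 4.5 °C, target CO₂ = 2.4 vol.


psi = vols/(0.01821 + 0.09011·e^(−0.04·T)) − 14.695
psi = 2.4/(0.01821 + 0.09011·e^(−0.04·4.5)) − 14.695

10.9800 psi


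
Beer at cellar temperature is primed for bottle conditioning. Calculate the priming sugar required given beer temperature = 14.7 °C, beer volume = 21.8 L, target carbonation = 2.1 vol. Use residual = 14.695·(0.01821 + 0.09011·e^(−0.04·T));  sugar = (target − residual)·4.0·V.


residual = 14.695·(0.01821 + 0.09011·e^(−0.04·14.7)) = 1.0031
sugar = (2.1 − 1.0031)·4.0·21.8

95.6508 g


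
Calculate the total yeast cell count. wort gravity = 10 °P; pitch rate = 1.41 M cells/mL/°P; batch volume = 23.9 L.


cells (billions) = rate · V_L · °P
cells = 1.41 · 23.9 · 10

336.9900 billion cells


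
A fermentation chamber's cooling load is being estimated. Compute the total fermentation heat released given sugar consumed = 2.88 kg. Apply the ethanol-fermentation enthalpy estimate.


Q = m_sugar · 590 kJ/kg
Q = 2.88 · 590

1699.2000 kJ


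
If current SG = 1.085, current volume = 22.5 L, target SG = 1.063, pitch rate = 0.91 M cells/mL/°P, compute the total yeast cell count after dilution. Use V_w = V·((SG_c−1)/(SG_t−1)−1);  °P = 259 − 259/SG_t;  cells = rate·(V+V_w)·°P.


V_w = 22.5·((1.085−1)/(1.063−1)−1) = 7.8571
V_final = 22.5 + 7.8571 = 30.3571
°P = 259 − 259/1.063 = 15.3500
cells = 0.91·30.3571·15.3500

424.0425 billion cells


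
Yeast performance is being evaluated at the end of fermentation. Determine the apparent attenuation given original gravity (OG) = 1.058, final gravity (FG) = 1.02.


AA = (OG − FG)/(OG − 1) · 100
AA = (1.058 − 1.02)/(1.058 − 1) · 100

65.5172 %


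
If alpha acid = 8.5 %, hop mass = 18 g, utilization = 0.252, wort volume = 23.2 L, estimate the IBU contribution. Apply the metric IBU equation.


IBU = (α/100)·mass·U·1000 / V
IBU = (8.5/100)·18·0.252·1000 / 23.2

16.6190 IBU


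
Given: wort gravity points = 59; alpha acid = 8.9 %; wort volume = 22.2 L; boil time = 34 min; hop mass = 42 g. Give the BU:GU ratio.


U = 1.65·0.000125^(GP/1000)·(1−e^(−0.04t))/4.15;  IBU = (α/100)·m·U·1000/V;  BU:GU = IBU/GP
U = 1.65·0.000125^(59/1000)·(1−e^(−0.04·34))/4.15 = 0.1739
IBU = (8.9/100)·42·0.1739·1000/22.2 = 29.2838
BU:GU = 29.2838/59

0.4963


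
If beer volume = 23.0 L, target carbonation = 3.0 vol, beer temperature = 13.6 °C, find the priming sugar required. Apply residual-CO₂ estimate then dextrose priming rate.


residual = 14.695·(0.01821 + 0.09011·e^(−0.04·T));  sugar = (target − residual)·4.0·V
residual = 14.695·(0.01821 + 0.09011·e^(−0.04·13.6)) = 1.0362
sugar = (3.0 − 1.0362)·4.0·23.0

180.6723 g


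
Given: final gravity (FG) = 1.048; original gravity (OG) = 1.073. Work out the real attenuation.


AA = (OG−FG)/(OG−1)·100;  RA = AA·0.8192
AA = (1.073 − 1.048)/(1.073 − 1)·100 = 34.2466
RA = 34.2466·0.8192

28.0548 %


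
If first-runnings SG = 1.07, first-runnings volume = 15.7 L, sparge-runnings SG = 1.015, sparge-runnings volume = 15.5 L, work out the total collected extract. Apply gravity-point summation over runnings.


total = Σ (SG_i − 1)·1000·V_i
first = (1.07 − 1)·1000·15.7 = 1099.0000
sparge = (1.015 − 1)·1000·15.5 = 232.5000
total = 1099.0000 + 232.5000

1331.5000 gravity·L


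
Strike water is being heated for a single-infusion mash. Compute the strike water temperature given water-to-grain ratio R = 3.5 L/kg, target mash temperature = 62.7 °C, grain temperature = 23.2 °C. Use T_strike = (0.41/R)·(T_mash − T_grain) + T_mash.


T_strike = (0.41/3.5)·(62.7 − 23.2) + 62.7

67.3271 °C


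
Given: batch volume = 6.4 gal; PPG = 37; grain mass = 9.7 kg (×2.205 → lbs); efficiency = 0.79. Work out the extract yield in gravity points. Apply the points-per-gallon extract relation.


points = lbs × PPG × eff / vol
lbs = 9.7 × 2.205 = 21.3885
points = 21.3885 × 37 × 0.79 / 6.4

97.6853 points


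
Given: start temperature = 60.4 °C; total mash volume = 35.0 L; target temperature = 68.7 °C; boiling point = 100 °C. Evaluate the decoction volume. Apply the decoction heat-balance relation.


V_dec = V_total·(T_target − T_start)/(T_boil − T_start)
V_dec = 35.0·(68.7 − 60.4)/(100 − 60.4)

7.3359 L


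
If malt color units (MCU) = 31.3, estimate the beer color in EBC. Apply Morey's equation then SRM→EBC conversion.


SRM = 1.4922·MCU^0.6859;  EBC = SRM·1.97
SRM = 1.4922·31.3^0.6859 = 15.8351
EBC = 15.8351·1.97

31.1952 EBC


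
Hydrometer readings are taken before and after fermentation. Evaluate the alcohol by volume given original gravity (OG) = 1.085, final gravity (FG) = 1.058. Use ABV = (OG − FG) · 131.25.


ABV = (1.085 − 1.058) · 131.25

3.5437 % ABV


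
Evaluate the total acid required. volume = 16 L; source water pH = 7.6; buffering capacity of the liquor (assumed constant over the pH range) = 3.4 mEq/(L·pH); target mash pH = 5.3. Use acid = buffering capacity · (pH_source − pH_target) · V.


acid = 3.4 · (7.6 − 5.3) · 16

125.1200 mEq


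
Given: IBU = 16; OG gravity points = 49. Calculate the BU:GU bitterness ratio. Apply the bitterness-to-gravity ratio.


BU:GU = IBU / OG_points
BU:GU = 16 / 49

0.3265


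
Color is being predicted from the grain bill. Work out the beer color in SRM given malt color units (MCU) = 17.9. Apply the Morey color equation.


SRM = 1.4922 · MCU^0.6859
SRM = 1.4922 · 17.9^0.6859

10.7934 SRM


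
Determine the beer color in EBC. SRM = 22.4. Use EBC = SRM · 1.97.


EBC = 22.4 · 1.97

44.1280 EBC


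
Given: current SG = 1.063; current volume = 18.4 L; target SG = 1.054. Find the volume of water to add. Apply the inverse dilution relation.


V_water = V·((SG_curr − 1)/(SG_target − 1) − 1)
V_water = 18.4·((1.063 − 1)/(1.054 − 1) − 1)

3.0667 L


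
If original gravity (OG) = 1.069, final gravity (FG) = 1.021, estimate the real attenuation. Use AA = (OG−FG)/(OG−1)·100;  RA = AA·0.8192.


AA = (1.069 − 1.021)/(1.069 − 1)·100 = 69.5652
RA = 69.5652·0.8192

56.9878 %


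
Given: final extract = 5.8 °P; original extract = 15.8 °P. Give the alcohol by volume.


SG = 259/(259 − P);  ABV = (OG − FG)·131.25
OG = 259/(259 − 15.8) = 1.0650
FG = 259/(259 − 5.8) = 1.0229
ABV = (1.0650 − 1.0229)·131.25

5.5204 % ABV


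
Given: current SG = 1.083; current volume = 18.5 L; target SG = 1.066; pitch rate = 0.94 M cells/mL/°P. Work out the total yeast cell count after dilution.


V_w = V·((SG_c−1)/(SG_t−1)−1);  °P = 259 − 259/SG_t;  cells = rate·(V+V_w)·°P
V_w = 18.5·((1.083−1)/(1.066−1)−1) = 4.7652
V_final = 18.5 + 4.7652 = 23.2652
°P = 259 − 259/1.066 = 16.0356
cells = 0.94·23.2652·16.0356

350.6875 billion cells


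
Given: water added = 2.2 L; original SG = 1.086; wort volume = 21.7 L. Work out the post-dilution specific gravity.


SG_new = 1 + (SG_old − 1)·V_old/(V_old + V_water)
pts = (1.086 − 1)·1000·21.7/(21.7 + 2.2) = 78.0837
SG_new = 1 + 78.0837/1000

1.0781


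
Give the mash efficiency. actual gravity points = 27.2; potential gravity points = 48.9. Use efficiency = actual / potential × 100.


efficiency = 27.2 / 48.9 × 100

55.6237 %


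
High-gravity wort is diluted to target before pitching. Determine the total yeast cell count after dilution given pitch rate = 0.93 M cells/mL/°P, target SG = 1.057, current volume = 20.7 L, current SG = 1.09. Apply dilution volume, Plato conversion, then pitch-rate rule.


V_w = V·((SG_c−1)/(SG_t−1)−1);  °P = 259 − 259/SG_t;  cells = rate·(V+V_w)·°P
V_w = 20.7·((1.09−1)/(1.057−1)−1) = 11.9842
V_final = 20.7 + 11.9842 = 32.6842
°P = 259 − 259/1.057 = 13.9669
cells = 0.93·32.6842·13.9669

424.5419 billion cells


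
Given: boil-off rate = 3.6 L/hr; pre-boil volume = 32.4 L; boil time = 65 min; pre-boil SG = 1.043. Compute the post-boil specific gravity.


V_post = V_pre − rate·(t/60);  SG_post = 1 + (SG_pre−1)·V_pre/V_post
V_post = 32.4 − 3.6·(65/60) = 28.5000
SG_post = 1 + (1.043 − 1)·32.4/28.5000

1.0489


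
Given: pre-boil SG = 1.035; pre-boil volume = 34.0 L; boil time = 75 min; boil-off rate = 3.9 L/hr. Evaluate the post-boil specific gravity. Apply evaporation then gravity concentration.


V_post = V_pre − rate·(t/60);  SG_post = 1 + (SG_pre−1)·V_pre/V_post
V_post = 34.0 − 3.9·(75/60) = 29.1250
SG_post = 1 + (1.035 − 1)·34.0/29.1250

1.0409


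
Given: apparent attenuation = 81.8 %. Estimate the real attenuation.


RA = AA · 0.8192
RA = 81.8 · 0.8192

67.0106 %


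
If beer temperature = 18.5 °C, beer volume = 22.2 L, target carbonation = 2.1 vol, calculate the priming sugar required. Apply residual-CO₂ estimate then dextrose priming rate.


residual = 14.695·(0.01821 + 0.09011·e^(−0.04·T));  sugar = (target − residual)·4.0·V
residual = 14.695·(0.01821 + 0.09011·e^(−0.04·18.5)) = 0.8994
sugar = (2.1 − 0.8994)·4.0·22.2

106.6156 g


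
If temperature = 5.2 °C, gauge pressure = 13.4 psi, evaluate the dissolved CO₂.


vols = (P + 14.695)·(0.01821 + 0.09011·e^(−0.04·T))
vols = (13.4 + 14.695)·(0.01821 + 0.09011·e^(−0.04·5.2))

2.5678 volumes


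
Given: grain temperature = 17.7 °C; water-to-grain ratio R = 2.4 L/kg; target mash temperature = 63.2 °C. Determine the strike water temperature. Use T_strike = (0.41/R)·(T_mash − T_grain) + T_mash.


T_strike = (0.41/2.4)·(63.2 − 17.7) + 63.2

70.9729 °C


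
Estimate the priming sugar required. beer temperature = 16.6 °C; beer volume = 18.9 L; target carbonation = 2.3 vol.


residual = 14.695·(0.01821 + 0.09011·e^(−0.04·T));  sugar = (target − residual)·4.0·V
residual = 14.695·(0.01821 + 0.09011·e^(−0.04·16.6)) = 0.9493
sugar = (2.3 − 0.9493)·4.0·18.9

102.1159 g


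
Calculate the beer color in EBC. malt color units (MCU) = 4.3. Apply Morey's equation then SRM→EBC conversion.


SRM = 1.4922·MCU^0.6859;  EBC = SRM·1.97
SRM = 1.4922·4.3^0.6859 = 4.0581
EBC = 4.0581·1.97

7.9945 EBC


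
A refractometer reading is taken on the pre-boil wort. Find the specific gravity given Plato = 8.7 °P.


SG = 259/(259 − P)
SG = 259/(259 − 8.7)

1.0348


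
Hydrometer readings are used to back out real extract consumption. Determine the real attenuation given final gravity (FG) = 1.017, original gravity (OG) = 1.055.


AA = (OG−FG)/(OG−1)·100;  RA = AA·0.8192
AA = (1.055 − 1.017)/(1.055 − 1)·100 = 69.0909
RA = 69.0909·0.8192

56.5993 %


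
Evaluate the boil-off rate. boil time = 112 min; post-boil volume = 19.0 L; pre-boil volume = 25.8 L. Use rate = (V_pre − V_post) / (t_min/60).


rate = (25.8 − 19.0) / (112/60)

3.6429 L/hr


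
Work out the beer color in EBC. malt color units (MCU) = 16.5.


SRM = 1.4922·MCU^0.6859;  EBC = SRM·1.97
SRM = 1.4922·16.5^0.6859 = 10.2070
EBC = 10.2070·1.97

20.1078 EBC


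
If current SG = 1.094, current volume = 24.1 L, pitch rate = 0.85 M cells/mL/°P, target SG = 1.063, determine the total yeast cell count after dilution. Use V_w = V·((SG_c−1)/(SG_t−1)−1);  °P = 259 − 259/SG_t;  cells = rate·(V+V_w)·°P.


V_w = 24.1·((1.094−1)/(1.063−1)−1) = 11.8587
V_final = 24.1 + 11.8587 = 35.9587
°P = 259 − 259/1.063 = 15.3500
cells = 0.85·35.9587·15.3500

469.1701 billion cells


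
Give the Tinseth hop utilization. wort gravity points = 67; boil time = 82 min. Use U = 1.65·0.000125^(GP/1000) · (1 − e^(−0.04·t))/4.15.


bigness = 1.65·0.000125^(67/1000) = 0.9036
boil_factor = (1 − e^(−0.04·82))/4.15 = 0.2319
U = 0.9036 · 0.2319

0.2095


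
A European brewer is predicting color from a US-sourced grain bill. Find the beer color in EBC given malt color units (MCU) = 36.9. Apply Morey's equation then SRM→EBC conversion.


SRM = 1.4922·MCU^0.6859;  EBC = SRM·1.97
SRM = 1.4922·36.9^0.6859 = 17.7276
EBC = 17.7276·1.97

34.9234 EBC


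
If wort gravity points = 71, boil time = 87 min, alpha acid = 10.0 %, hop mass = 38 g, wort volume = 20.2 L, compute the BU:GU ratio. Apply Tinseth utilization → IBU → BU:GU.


U = 1.65·0.000125^(GP/1000)·(1−e^(−0.04t))/4.15;  IBU = (α/100)·m·U·1000/V;  BU:GU = IBU/GP
U = 1.65·0.000125^(71/1000)·(1−e^(−0.04·87))/4.15 = 0.2036
IBU = (10.0/100)·38·0.2036·1000/20.2 = 38.2965
BU:GU = 38.2965/71

0.5394


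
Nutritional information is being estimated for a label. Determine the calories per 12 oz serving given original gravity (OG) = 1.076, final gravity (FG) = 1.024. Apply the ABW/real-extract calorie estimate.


ABW = (OG−FG)·131.25·0.79/FG;  °P = 259 − 259/SG (for OG→OE and FG→AE);  RE = 0.1808·OE + 0.8192·AE;  Cal = (6.9·ABW + 4·(RE−0.1))·FG·3.55
ABW = (1.076 − 1.024)·131.25·0.79/1.024 = 5.2654
OE = 259 − 259/1.076 = 18.2937 °P
AE = 259 − 259/1.024 = 6.0703 °P
RE = 0.1808·18.2937 + 0.8192·6.0703 = 8.2803 °P
Cal = (6.9·5.2654 + 4·(8.2803−0.1))·1.024·3.55

251.0190 kcal


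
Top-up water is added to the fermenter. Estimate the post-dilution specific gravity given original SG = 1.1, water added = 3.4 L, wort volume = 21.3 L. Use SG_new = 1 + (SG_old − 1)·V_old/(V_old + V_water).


pts = (1.1 − 1)·1000·21.3/(21.3 + 3.4) = 86.2348
SG_new = 1 + 86.2348/1000

1.0862


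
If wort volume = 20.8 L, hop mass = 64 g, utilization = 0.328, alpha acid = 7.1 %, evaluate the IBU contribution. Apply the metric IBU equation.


IBU = (α/100)·mass·U·1000 / V
IBU = (7.1/100)·64·0.328·1000 / 20.8

71.6554 IBU


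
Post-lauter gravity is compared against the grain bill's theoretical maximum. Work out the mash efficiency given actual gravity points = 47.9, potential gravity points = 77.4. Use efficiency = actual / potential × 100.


efficiency = 47.9 / 77.4 × 100

61.8863 %


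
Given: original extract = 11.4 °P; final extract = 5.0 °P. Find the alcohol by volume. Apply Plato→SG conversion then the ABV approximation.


SG = 259/(259 − P);  ABV = (OG − FG)·131.25
OG = 259/(259 − 11.4) = 1.0460
FG = 259/(259 − 5.0) = 1.0197
ABV = (1.0460 − 1.0197)·131.25

3.4594 % ABV


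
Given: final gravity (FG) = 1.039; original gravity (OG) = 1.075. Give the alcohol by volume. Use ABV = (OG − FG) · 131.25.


ABV = (1.075 − 1.039) · 131.25

4.7250 % ABV


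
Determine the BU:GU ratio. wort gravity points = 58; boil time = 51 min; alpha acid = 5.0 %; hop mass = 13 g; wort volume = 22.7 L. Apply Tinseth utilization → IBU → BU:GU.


U = 1.65·0.000125^(GP/1000)·(1−e^(−0.04t))/4.15;  IBU = (α/100)·m·U·1000/V;  BU:GU = IBU/GP
U = 1.65·0.000125^(58/1000)·(1−e^(−0.04·51))/4.15 = 0.2054
IBU = (5.0/100)·13·0.2054·1000/22.7 = 5.8810
BU:GU = 5.8810/58

0.1014


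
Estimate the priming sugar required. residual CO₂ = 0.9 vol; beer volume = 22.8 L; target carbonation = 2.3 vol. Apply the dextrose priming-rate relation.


sugar = (target − residual)·4.0·V
sugar = (2.3 − 0.9)·4.0·22.8

127.6800 g


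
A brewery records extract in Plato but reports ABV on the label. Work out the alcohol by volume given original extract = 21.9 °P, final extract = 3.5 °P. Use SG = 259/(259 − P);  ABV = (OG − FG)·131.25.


OG = 259/(259 − 21.9) = 1.0924
FG = 259/(259 − 3.5) = 1.0137
ABV = (1.0924 − 1.0137)·131.25

10.3251 % ABV


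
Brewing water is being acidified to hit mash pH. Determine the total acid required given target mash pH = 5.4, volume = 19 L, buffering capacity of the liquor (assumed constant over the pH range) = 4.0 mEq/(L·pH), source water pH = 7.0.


acid = buffering capacity · (pH_source − pH_target) · V
acid = 4.0 · (7.0 − 5.4) · 19

121.6000 mEq


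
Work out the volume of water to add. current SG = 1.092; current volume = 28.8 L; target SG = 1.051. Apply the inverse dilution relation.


V_water = V·((SG_curr − 1)/(SG_target − 1) − 1)
V_water = 28.8·((1.092 − 1)/(1.051 − 1) − 1)

23.1529 L


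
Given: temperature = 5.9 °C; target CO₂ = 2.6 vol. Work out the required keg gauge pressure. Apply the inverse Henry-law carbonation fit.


psi = vols/(0.01821 + 0.09011·e^(−0.04·T)) − 14.695
psi = 2.6/(0.01821 + 0.09011·e^(−0.04·5.9)) − 14.695

14.3952 psi


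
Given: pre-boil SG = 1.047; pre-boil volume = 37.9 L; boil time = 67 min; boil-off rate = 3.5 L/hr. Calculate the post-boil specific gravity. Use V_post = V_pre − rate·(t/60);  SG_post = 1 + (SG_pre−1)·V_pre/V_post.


V_post = 37.9 − 3.5·(67/60) = 33.9917
SG_post = 1 + (1.047 − 1)·37.9/33.9917

1.0524
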